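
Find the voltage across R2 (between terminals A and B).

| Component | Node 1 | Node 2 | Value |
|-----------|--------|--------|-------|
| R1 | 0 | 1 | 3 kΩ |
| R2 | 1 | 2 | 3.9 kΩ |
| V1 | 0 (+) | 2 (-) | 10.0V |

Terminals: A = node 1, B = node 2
R1 and R2 are in series across V1 (node 0 → node 1 → node 2), and the output A–B is taken across R2, so this is a voltage divider.
Series current: I = V1/(R1 + R2) = 10/(3000 + 3900) = 10/6900 = 0.001449 A
V_R2 = I × R2 = V1 × R2/(R1 + R2) = 10 × 3900/6900 = 5.652 V

Final answer: 5.652 V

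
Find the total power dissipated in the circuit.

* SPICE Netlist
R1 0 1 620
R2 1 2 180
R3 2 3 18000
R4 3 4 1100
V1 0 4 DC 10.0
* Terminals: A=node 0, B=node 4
Nodal analysis, taking node 4 as the 0 V reference.
Source V1 fixes V_0 = 10 V.
KCL at each unknown node (sum of currents leaving = 0; resistances in Ω):
  Node 1: (V_1 - 10)/620 + (V_1 - V_2)/180 = 0
  Node 2: (V_2 - V_1)/180 + (V_2 - V_3)/18000 = 0
  Node 3: (V_3 - V_2)/18000 + (V_3 - 0)/1100 = 0
Collecting terms (coefficients in siemens):
  0.007168·V_1 - 0.005556·V_2 = 0.01613
  0.005611·V_2 - 0.005556·V_1 - 0.00005556·V_3 = 0
  0.0009646·V_3 - 0.00005556·V_2 = 0
Solving these 3 simultaneous equations (Gaussian elimination) gives:
  V_1 = 9.688 V, V_2 = 9.598 V, V_3 = 0.5528 V
Power in each resistor, P = (ΔV)²/R:
  P_R1 = (10 - 9.688)²/620 = 0.0001566 W
  P_R2 = (9.688 - 9.598)²/180 = 0.00004545 W
  P_R3 = (9.598 - 0.5528)²/18000 = 0.004545 W
  P_R4 = (0.5528 - 0)²/1100 = 0.0002778 W
P_total = P_R1 + P_R2 + P_R3 + P_R4 = 0.005025 W

Final answer: 0.005025 W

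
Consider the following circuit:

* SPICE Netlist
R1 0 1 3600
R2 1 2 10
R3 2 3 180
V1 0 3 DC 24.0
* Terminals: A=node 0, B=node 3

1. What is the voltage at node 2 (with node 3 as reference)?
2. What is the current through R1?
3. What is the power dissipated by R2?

Nodal analysis, taking node 3 as the 0 V reference.
Source V1 fixes V_0 = 24 V.
KCL at each unknown node (sum of currents leaving = 0; resistances in Ω):
  Node 1: (V_1 - 24)/3600 + (V_1 - V_2)/10 = 0
  Node 2: (V_2 - V_1)/10 + (V_2 - 0)/180 = 0
Collecting terms (coefficients in siemens):
  0.1003·V_1 - 0.1·V_2 = 0.006667
  0.1056·V_2 - 0.1·V_1 = 0
Determinant D = (0.1003)(0.1056) - (-0.1)(-0.1) = 0.0005849
V_1 = [(0.006667)(0.1056) - (-0.1)(0)]/D = 1.203 V
V_2 = [(0.1003)(0) - (0.006667)(-0.1)]/D = 1.14 V
Part 1:
  Read off the nodal solution: V_2 = 1.14 V
Part 2:
  I_R1 = (V_0 - V_1)/R1 = (24 - 1.203)/3600 = 0.006332 A
  Magnitude: I_R1 = 0.006332 A
Part 3:
  I_R2 = (V_1 - V_2)/R2 = (1.203 - 1.14)/10 = 0.006332 A
  P_R2 = I_R2² × R2 = (0.006332)² × 10 = 0.000401 W

Final answers:
1. V_2 = 1.14 V
2. I_R1 = 0.006332 A
3. P_R2 = 0.000401 W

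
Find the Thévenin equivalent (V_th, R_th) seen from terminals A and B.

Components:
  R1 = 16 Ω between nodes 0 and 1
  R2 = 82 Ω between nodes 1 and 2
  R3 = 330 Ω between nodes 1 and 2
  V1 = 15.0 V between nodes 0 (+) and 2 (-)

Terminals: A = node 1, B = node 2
Step 1 — V_th is the open-circuit voltage V_A - V_B (nothing connected across the terminals).
Nodal analysis, taking node 2 as the 0 V reference.
Source V1 fixes V_0 = 15 V.
KCL at each unknown node (sum of currents leaving = 0; resistances in Ω):
  Node 1: (V_1 - 15)/16 + (V_1 - 0)/82 + (V_1 - 0)/330 = 0
Collecting terms: 0.07773 × V_1 = 0.9375  =>  V_1 = 12.06 V
V_th = V_1 - V_2 = 12.06 - 0 = 12.06 V
Step 2 — R_th: zero the source — replace V1 by a short circuit (node 2 merges into node 0) — and find the resistance seen between A (node 1) and B (node 0).
Reduce the network between node 1 (A) and node 0 (B) by series/parallel combination:
  Rp1 = R1 ‖ R2 ‖ R3 (parallel, all between nodes 0 and 1) = 1/(1/16 + 1/82 + 1/330) = 12.87 Ω
R_th = 12.87 Ω

Final answer: V_th = 12.06 V, R_th = 12.87 Ω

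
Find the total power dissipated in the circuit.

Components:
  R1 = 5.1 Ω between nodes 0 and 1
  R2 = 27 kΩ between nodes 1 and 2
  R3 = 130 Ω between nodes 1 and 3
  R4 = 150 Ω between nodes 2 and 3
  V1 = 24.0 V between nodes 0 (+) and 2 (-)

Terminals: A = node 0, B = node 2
Nodal analysis, taking node 2 as the 0 V reference.
Source V1 fixes V_0 = 24 V.
KCL at each unknown node (sum of currents leaving = 0; resistances in Ω):
  Node 1: (V_1 - 24)/5.1 + (V_1 - 0)/27000 + (V_1 - V_3)/130 = 0
  Node 3: (V_3 - V_1)/130 + (V_3 - 0)/150 = 0
Collecting terms (coefficients in siemens):
  0.2038·V_1 - 0.007692·V_3 = 4.706
  0.01436·V_3 - 0.007692·V_1 = 0
Determinant D = (0.2038)(0.01436) - (-0.007692)(-0.007692) = 0.002867
V_1 = [(4.706)(0.01436) - (-0.007692)(0)]/D = 23.57 V
V_3 = [(0.2038)(0) - (4.706)(-0.007692)]/D = 12.62 V
Power in each resistor, P = (ΔV)²/R:
  P_R1 = (24 - 23.57)²/5.1 = 0.03688 W
  P_R2 = (23.57 - 0)²/27000 = 0.02057 W
  P_R3 = (23.57 - 12.62)²/130 = 0.9209 W
  P_R4 = (0 - 12.62)²/150 = 1.063 W
P_total = P_R1 + P_R2 + P_R3 + P_R4 = 2.041 W

Final answer: 2.041 W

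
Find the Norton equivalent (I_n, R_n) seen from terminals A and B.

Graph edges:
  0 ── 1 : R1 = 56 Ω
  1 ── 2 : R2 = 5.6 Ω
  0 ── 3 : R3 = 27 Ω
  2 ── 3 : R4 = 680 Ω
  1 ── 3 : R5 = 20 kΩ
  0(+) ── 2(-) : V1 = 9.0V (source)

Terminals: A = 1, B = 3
Find the Thévenin equivalent first; then I_n = V_th/R_th and R_n = R_th.
Step 1 — V_th is the open-circuit voltage V_A - V_B (nothing connected across the terminals).
Nodal analysis, taking node 2 as the 0 V reference.
Source V1 fixes V_0 = 9 V.
KCL at each unknown node (sum of currents leaving = 0; resistances in Ω):
  Node 1: (V_1 - 9)/56 + (V_1 - 0)/5.6 + (V_1 - V_3)/20000 = 0
  Node 3: (V_3 - 9)/27 + (V_3 - 0)/680 + (V_3 - V_1)/20000 = 0
Collecting terms (coefficients in siemens):
  0.1965·V_1 - 0.00005·V_3 = 0.1607
  0.03856·V_3 - 0.00005·V_1 = 0.3333
Determinant D = (0.1965)(0.03856) - (-0.00005)(-0.00005) = 0.007576
V_1 = [(0.1607)(0.03856) - (-0.00005)(0.3333)]/D = 0.8202 V
V_3 = [(0.1965)(0.3333) - (0.1607)(-0.00005)]/D = 8.646 V
V_th = V_1 - V_3 = 0.8202 - 8.646 = -7.826 V
Step 2 — R_th: zero the source — replace V1 by a short circuit (node 2 merges into node 0) — and find the resistance seen between A (node 1) and B (node 3).
Reduce the network between node 1 (A) and node 3 (B) by series/parallel combination:
  Rp1 = R1 ‖ R2 (parallel, both between nodes 0 and 1) = 1/(1/56 + 1/5.6) = 5.091 Ω
  Rp2 = R3 ‖ R4 (parallel, both between nodes 0 and 3) = 1/(1/27 + 1/680) = 25.97 Ω
  Rs1 = Rp1 + Rp2 (series, joined only at node 0) = 5.091 + 25.97 = 31.06 Ω
  Rp3 = R5 ‖ Rs1 (parallel, both between nodes 1 and 3) = 1/(1/20000 + 1/31.06) = 31.01 Ω
R_th = 31.01 Ω
I_n = V_th/R_th = -7.826/31.01 = -0.2524 A, and R_n = R_th = 31.01 Ω

Final answer: I_n = -0.2524 A, R_n = 31.01 Ω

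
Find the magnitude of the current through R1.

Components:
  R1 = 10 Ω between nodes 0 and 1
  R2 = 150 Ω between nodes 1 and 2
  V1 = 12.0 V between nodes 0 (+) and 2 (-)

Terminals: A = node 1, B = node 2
Nodal analysis, taking node 2 as the 0 V reference.
Source V1 fixes V_0 = 12 V.
KCL at each unknown node (sum of currents leaving = 0; resistances in Ω):
  Node 1: (V_1 - 12)/10 + (V_1 - 0)/150 = 0
Collecting terms: 0.1067 × V_1 = 1.2  =>  V_1 = 11.25 V
I_R1 = (V_0 - V_1)/R1 = (12 - 11.25)/10 = 0.075 A
|I_R1| = 0.075 A

Final answer: |I_R1| = 0.075 A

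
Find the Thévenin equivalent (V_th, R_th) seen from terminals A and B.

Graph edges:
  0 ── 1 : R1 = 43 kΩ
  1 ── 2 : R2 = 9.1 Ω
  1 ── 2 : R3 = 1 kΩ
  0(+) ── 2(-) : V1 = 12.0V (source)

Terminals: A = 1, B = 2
Step 1 — V_th is the open-circuit voltage V_A - V_B (nothing connected across the terminals).
Nodal analysis, taking node 2 as the 0 V reference.
Source V1 fixes V_0 = 12 V.
KCL at each unknown node (sum of currents leaving = 0; resistances in Ω):
  Node 1: (V_1 - 12)/43000 + (V_1 - 0)/9.1 + (V_1 - 0)/1000 = 0
Collecting terms: 0.1109 × V_1 = 0.0002791  =>  V_1 = 0.002516 V
V_th = V_1 - V_2 = 0.002516 - 0 = 0.002516 V
Step 2 — R_th: zero the source — replace V1 by a short circuit (node 2 merges into node 0) — and find the resistance seen between A (node 1) and B (node 0).
Reduce the network between node 1 (A) and node 0 (B) by series/parallel combination:
  Rp1 = R1 ‖ R2 ‖ R3 (parallel, all between nodes 0 and 1) = 1/(1/43000 + 1/9.1 + 1/1000) = 9.016 Ω
R_th = 9.016 Ω

Final answer: V_th = 0.002516 V, R_th = 9.016 Ω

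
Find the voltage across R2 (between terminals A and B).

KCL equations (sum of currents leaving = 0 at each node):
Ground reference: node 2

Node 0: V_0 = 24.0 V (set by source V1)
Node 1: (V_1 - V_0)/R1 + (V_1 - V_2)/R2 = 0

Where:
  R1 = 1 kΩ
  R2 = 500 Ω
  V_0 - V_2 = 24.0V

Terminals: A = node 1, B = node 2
R1 and R2 are in series across V1 (node 0 → node 1 → node 2), and the output A–B is taken across R2, so this is a voltage divider.
Series current: I = V1/(R1 + R2) = 24/(1000 + 500) = 24/1500 = 0.016 A
V_R2 = I × R2 = V1 × R2/(R1 + R2) = 24 × 500/1500 = 8 V

Final answer: 8 V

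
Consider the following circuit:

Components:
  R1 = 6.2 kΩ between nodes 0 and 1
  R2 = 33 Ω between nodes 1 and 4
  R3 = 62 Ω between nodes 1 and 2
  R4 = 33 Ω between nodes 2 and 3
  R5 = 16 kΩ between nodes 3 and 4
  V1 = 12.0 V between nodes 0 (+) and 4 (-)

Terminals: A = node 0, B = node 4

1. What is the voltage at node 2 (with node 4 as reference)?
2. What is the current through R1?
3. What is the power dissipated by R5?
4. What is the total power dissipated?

Nodal analysis, taking node 4 as the 0 V reference.
Source V1 fixes V_0 = 12 V.
KCL at each unknown node (sum of currents leaving = 0; resistances in Ω):
  Node 1: (V_1 - 12)/6200 + (V_1 - 0)/33 + (V_1 - V_2)/62 = 0
  Node 2: (V_2 - V_1)/62 + (V_2 - V_3)/33 = 0
  Node 3: (V_3 - V_2)/33 + (V_3 - 0)/16000 = 0
Collecting terms (coefficients in siemens):
  0.04659·V_1 - 0.01613·V_2 = 0.001935
  0.04643·V_2 - 0.01613·V_1 - 0.0303·V_3 = 0
  0.03037·V_3 - 0.0303·V_2 = 0
Solving these 3 simultaneous equations (Gaussian elimination) gives:
  V_1 = 0.0634 V, V_2 = 0.06316 V, V_3 = 0.06303 V
Part 1:
  Read off the nodal solution: V_2 = 0.06316 V
Part 2:
  I_R1 = (V_0 - V_1)/R1 = (12 - 0.0634)/6200 = 0.001925 A
  Magnitude: I_R1 = 0.001925 A
Part 3:
  I_R5 = (V_3 - V_4)/R5 = (0.06303 - 0)/16000 = 0.000003939 A
  P_R5 = I_R5² × R5 = (0.000003939)² × 16000 = 0.0000002483 W
Part 4:
  Power in each resistor, P = (ΔV)²/R:
    P_R1 = (12 - 0.0634)²/6200 = 0.02298 W
    P_R2 = (0.0634 - 0)²/33 = 0.0001218 W
    P_R3 = (0.0634 - 0.06316)²/62 = 0.0000000009621 W
    P_R4 = (0.06316 - 0.06303)²/33 = 0.0000000005121 W
    P_R5 = (0.06303 - 0)²/16000 = 0.0000002483 W
  P_total = P_R1 + P_R2 + P_R3 + P_R4 + P_R5 = 0.0231 W

Final answers:
1. V_2 = 0.06316 V
2. I_R1 = 0.001925 A
3. P_R5 = 2.483e-07 W
4. P_total = 0.0231 W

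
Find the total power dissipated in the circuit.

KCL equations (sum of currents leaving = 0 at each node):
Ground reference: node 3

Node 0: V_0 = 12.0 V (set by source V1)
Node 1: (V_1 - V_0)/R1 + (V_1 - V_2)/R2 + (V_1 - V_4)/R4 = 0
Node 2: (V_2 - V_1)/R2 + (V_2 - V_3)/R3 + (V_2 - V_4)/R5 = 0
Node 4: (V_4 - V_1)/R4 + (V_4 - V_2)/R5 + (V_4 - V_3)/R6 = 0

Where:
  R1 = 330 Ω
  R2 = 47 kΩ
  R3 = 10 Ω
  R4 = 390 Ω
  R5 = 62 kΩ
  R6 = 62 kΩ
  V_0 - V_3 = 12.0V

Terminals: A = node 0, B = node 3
Nodal analysis, taking node 3 as the 0 V reference.
Source V1 fixes V_0 = 12 V.
KCL at each unknown node (sum of currents leaving = 0; resistances in Ω):
  Node 1: (V_1 - 12)/330 + (V_1 - V_2)/47000 + (V_1 - V_4)/390 = 0
  Node 2: (V_2 - V_1)/47000 + (V_2 - 0)/10 + (V_2 - V_4)/62000 = 0
  Node 4: (V_4 - V_1)/390 + (V_4 - V_2)/62000 + (V_4 - 0)/62000 = 0
Collecting terms (coefficients in siemens):
  0.005616·V_1 - 0.00002128·V_2 - 0.002564·V_4 = 0.03636
  0.1·V_2 - 0.00002128·V_1 - 0.00001613·V_4 = 0
  0.002596·V_4 - 0.002564·V_1 - 0.00001613·V_2 = 0
Solving these 3 simultaneous equations (Gaussian elimination) gives:
  V_1 = 11.79 V, V_2 = 0.004386 V, V_4 = 11.65 V
Power in each resistor, P = (ΔV)²/R:
  P_R1 = (12 - 11.79)²/330 = 0.0001295 W
  P_R2 = (11.79 - 0.004386)²/47000 = 0.002957 W
  P_R3 = (0.004386 - 0)²/10 = 0.000001924 W
  P_R4 = (11.79 - 11.65)²/390 = 0.00005503 W
  P_R5 = (0.004386 - 11.65)²/62000 = 0.002186 W
  P_R6 = (0 - 11.65)²/62000 = 0.002188 W
P_total = P_R1 + P_R2 + P_R3 + P_R4 + P_R5 + P_R6 = 0.007518 W

Final answer: 0.007518 W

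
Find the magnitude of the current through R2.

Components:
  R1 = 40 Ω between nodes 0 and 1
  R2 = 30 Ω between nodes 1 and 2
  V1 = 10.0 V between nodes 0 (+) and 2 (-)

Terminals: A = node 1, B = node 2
Nodal analysis, taking node 2 as the 0 V reference.
Source V1 fixes V_0 = 10 V.
KCL at each unknown node (sum of currents leaving = 0; resistances in Ω):
  Node 1: (V_1 - 10)/40 + (V_1 - 0)/30 = 0
Collecting terms: 0.05833 × V_1 = 0.25  =>  V_1 = 4.286 V
I_R2 = (V_1 - V_2)/R2 = (4.286 - 0)/30 = 0.1429 A
|I_R2| = 0.1429 A

Final answer: |I_R2| = 0.1429 A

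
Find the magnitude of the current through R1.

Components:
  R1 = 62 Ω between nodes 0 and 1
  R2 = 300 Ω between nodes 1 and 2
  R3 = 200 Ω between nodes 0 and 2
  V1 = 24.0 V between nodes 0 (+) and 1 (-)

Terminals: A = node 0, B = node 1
Nodal analysis, taking node 1 as the 0 V reference.
Source V1 fixes V_0 = 24 V.
KCL at each unknown node (sum of currents leaving = 0; resistances in Ω):
  Node 2: (V_2 - 0)/300 + (V_2 - 24)/200 = 0
Collecting terms: 0.008333 × V_2 = 0.12  =>  V_2 = 14.4 V
I_R1 = (V_0 - V_1)/R1 = (24 - 0)/62 = 0.3871 A
|I_R1| = 0.3871 A

Final answer: |I_R1| = 0.3871 A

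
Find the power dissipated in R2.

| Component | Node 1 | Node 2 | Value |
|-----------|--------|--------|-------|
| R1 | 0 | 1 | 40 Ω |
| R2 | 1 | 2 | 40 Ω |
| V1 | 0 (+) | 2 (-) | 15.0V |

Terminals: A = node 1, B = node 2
Nodal analysis, taking node 2 as the 0 V reference.
Source V1 fixes V_0 = 15 V.
KCL at each unknown node (sum of currents leaving = 0; resistances in Ω):
  Node 1: (V_1 - 15)/40 + (V_1 - 0)/40 = 0
Collecting terms: 0.05 × V_1 = 0.375  =>  V_1 = 7.5 V
I_R2 = (V_1 - V_2)/R2 = (7.5 - 0)/40 = 0.1875 A
P_R2 = I_R2² × R2 = (0.1875)² × 40 = 1.406 W

Final answer: 1.406 W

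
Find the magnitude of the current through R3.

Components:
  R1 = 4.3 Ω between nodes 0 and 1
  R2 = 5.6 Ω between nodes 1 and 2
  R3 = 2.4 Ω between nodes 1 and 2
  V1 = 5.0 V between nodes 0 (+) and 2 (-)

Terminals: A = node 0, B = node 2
Nodal analysis, taking node 2 as the 0 V reference.
Source V1 fixes V_0 = 5 V.
KCL at each unknown node (sum of currents leaving = 0; resistances in Ω):
  Node 1: (V_1 - 5)/4.3 + (V_1 - 0)/5.6 + (V_1 - 0)/2.4 = 0
Collecting terms: 0.8278 × V_1 = 1.163  =>  V_1 = 1.405 V
I_R3 = (V_1 - V_2)/R3 = (1.405 - 0)/2.4 = 0.5853 A
|I_R3| = 0.5853 A

Final answer: |I_R3| = 0.5853 A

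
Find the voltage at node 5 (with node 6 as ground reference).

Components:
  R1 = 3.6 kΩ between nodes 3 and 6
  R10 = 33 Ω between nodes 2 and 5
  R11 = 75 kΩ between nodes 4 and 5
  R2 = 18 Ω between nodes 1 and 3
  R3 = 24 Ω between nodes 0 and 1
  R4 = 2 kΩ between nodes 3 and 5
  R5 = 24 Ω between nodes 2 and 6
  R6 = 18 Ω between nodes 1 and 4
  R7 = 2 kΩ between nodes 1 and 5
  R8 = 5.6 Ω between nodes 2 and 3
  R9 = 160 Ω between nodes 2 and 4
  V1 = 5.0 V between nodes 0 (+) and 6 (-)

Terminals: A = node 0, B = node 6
Nodal analysis, taking node 6 as the 0 V reference.
Source V1 fixes V_0 = 5 V.
KCL at each unknown node (sum of currents leaving = 0; resistances in Ω):
  Node 1: (V_1 - V_3)/18 + (V_1 - 5)/24 + (V_1 - V_4)/18 + (V_1 - V_5)/2000 = 0
  Node 2: (V_2 - 0)/24 + (V_2 - V_3)/5.6 + (V_2 - V_4)/160 + (V_2 - V_5)/33 = 0
  Node 3: (V_3 - 0)/3600 + (V_3 - V_1)/18 + (V_3 - V_5)/2000 + (V_3 - V_2)/5.6 = 0
  Node 4: (V_4 - V_1)/18 + (V_4 - V_2)/160 + (V_4 - V_5)/75000 = 0
  Node 5: (V_5 - V_3)/2000 + (V_5 - V_1)/2000 + (V_5 - V_2)/33 + (V_5 - V_4)/75000 = 0
Collecting terms (coefficients in siemens):
  0.1533·V_1 - 0.05556·V_3 - 0.05556·V_4 - 0.0005·V_5 = 0.2083
  0.2568·V_2 - 0.1786·V_3 - 0.00625·V_4 - 0.0303·V_5 = 0
  0.2349·V_3 - 0.05556·V_1 - 0.1786·V_2 - 0.0005·V_5 = 0
  0.06182·V_4 - 0.05556·V_1 - 0.00625·V_2 - 0.00001333·V_5 = 0
  0.03132·V_5 - 0.0005·V_1 - 0.0303·V_2 - 0.0005·V_3 - 0.00001333·V_4 = 0
Solving these 5 simultaneous equations (Gaussian elimination) gives:
  V_1 = 3.245 V, V_2 = 1.741 V, V_3 = 2.095 V, V_4 = 3.093 V
  V_5 = 1.771 V
The requested potential is V_5 = 1.771 V.

Final answer: V_5 = 1.771 V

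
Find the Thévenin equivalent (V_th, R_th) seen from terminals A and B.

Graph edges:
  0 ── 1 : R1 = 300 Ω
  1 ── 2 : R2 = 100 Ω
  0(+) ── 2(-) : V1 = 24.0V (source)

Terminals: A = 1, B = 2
Step 1 — V_th is the open-circuit voltage V_A - V_B (nothing connected across the terminals).
Nodal analysis, taking node 2 as the 0 V reference.
Source V1 fixes V_0 = 24 V.
KCL at each unknown node (sum of currents leaving = 0; resistances in Ω):
  Node 1: (V_1 - 24)/300 + (V_1 - 0)/100 = 0
Collecting terms: 0.01333 × V_1 = 0.08  =>  V_1 = 6 V
V_th = V_1 - V_2 = 6 - 0 = 6 V
Step 2 — R_th: zero the source — replace V1 by a short circuit (node 2 merges into node 0) — and find the resistance seen between A (node 1) and B (node 0).
Reduce the network between node 1 (A) and node 0 (B) by series/parallel combination:
  Rp1 = R1 ‖ R2 (parallel, both between nodes 0 and 1) = 1/(1/300 + 1/100) = 75 Ω
R_th = 75 Ω

Final answer: V_th = 6 V, R_th = 75 Ω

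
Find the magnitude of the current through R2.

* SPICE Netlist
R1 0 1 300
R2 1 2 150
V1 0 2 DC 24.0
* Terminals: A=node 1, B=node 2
Nodal analysis, taking node 2 as the 0 V reference.
Source V1 fixes V_0 = 24 V.
KCL at each unknown node (sum of currents leaving = 0; resistances in Ω):
  Node 1: (V_1 - 24)/300 + (V_1 - 0)/150 = 0
Collecting terms: 0.01 × V_1 = 0.08  =>  V_1 = 8 V
I_R2 = (V_1 - V_2)/R2 = (8 - 0)/150 = 0.05333 A
|I_R2| = 0.05333 A

Final answer: |I_R2| = 0.05333 A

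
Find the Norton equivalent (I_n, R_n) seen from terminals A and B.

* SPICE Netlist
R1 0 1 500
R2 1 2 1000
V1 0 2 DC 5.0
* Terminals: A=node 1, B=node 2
Find the Thévenin equivalent first; then I_n = V_th/R_th and R_n = R_th.
Step 1 — V_th is the open-circuit voltage V_A - V_B (nothing connected across the terminals).
Nodal analysis, taking node 2 as the 0 V reference.
Source V1 fixes V_0 = 5 V.
KCL at each unknown node (sum of currents leaving = 0; resistances in Ω):
  Node 1: (V_1 - 5)/500 + (V_1 - 0)/1000 = 0
Collecting terms: 0.003 × V_1 = 0.01  =>  V_1 = 3.333 V
V_th = V_1 - V_2 = 3.333 - 0 = 3.333 V
Step 2 — R_th: zero the source — replace V1 by a short circuit (node 2 merges into node 0) — and find the resistance seen between A (node 1) and B (node 0).
Reduce the network between node 1 (A) and node 0 (B) by series/parallel combination:
  Rp1 = R1 ‖ R2 (parallel, both between nodes 0 and 1) = 1/(1/500 + 1/1000) = 333.3 Ω
R_th = 333.3 Ω
I_n = V_th/R_th = 3.333/333.3 = 0.01 A, and R_n = R_th = 333.3 Ω

Final answer: I_n = 0.01 A, R_n = 333.3 Ω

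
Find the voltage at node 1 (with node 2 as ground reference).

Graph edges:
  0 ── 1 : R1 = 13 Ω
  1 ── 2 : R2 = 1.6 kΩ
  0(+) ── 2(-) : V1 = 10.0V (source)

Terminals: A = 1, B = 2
Nodal analysis, taking node 2 as the 0 V reference.
Source V1 fixes V_0 = 10 V.
KCL at each unknown node (sum of currents leaving = 0; resistances in Ω):
  Node 1: (V_1 - 10)/13 + (V_1 - 0)/1600 = 0
Collecting terms: 0.07755 × V_1 = 0.7692  =>  V_1 = 9.919 V
The requested potential is V_1 = 9.919 V.

Final answer: V_1 = 9.919 V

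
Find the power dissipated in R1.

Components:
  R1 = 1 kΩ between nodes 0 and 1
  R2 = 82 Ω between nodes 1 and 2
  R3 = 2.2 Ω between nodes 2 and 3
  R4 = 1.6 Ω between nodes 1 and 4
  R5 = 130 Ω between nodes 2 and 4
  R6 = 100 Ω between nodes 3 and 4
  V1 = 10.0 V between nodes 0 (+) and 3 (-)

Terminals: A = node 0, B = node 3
Nodal analysis, taking node 3 as the 0 V reference.
Source V1 fixes V_0 = 10 V.
KCL at each unknown node (sum of currents leaving = 0; resistances in Ω):
  Node 1: (V_1 - 10)/1000 + (V_1 - V_2)/82 + (V_1 - V_4)/1.6 = 0
  Node 2: (V_2 - V_1)/82 + (V_2 - 0)/2.2 + (V_2 - V_4)/130 = 0
  Node 4: (V_4 - V_1)/1.6 + (V_4 - V_2)/130 + (V_4 - 0)/100 = 0
Collecting terms (coefficients in siemens):
  0.6382·V_1 - 0.0122·V_2 - 0.625·V_4 = 0.01
  0.4744·V_2 - 0.0122·V_1 - 0.007692·V_4 = 0
  0.6427·V_4 - 0.625·V_1 - 0.007692·V_2 = 0
Solving these 3 simultaneous equations (Gaussian elimination) gives:
  V_1 = 0.338 V, V_2 = 0.01402 V, V_4 = 0.3289 V
I_R1 = (V_0 - V_1)/R1 = (10 - 0.338)/1000 = 0.009662 A
P_R1 = I_R1² × R1 = (0.009662)² × 1000 = 0.09335 W

Final answer: 0.09335 W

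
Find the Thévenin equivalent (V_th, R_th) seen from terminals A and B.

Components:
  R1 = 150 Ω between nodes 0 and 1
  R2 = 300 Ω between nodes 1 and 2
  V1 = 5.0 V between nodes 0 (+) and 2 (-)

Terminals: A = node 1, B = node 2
Step 1 — V_th is the open-circuit voltage V_A - V_B (nothing connected across the terminals).
Nodal analysis, taking node 2 as the 0 V reference.
Source V1 fixes V_0 = 5 V.
KCL at each unknown node (sum of currents leaving = 0; resistances in Ω):
  Node 1: (V_1 - 5)/150 + (V_1 - 0)/300 = 0
Collecting terms: 0.01 × V_1 = 0.03333  =>  V_1 = 3.333 V
V_th = V_1 - V_2 = 3.333 - 0 = 3.333 V
Step 2 — R_th: zero the source — replace V1 by a short circuit (node 2 merges into node 0) — and find the resistance seen between A (node 1) and B (node 0).
Reduce the network between node 1 (A) and node 0 (B) by series/parallel combination:
  Rp1 = R1 ‖ R2 (parallel, both between nodes 0 and 1) = 1/(1/150 + 1/300) = 100 Ω
R_th = 100 Ω

Final answer: V_th = 3.333 V, R_th = 100 Ω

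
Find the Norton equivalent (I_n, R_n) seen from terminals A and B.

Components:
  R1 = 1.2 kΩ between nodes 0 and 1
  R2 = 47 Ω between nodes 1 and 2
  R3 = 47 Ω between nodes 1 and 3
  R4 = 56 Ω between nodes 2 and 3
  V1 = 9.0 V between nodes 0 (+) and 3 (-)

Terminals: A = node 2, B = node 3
Find the Thévenin equivalent first; then I_n = V_th/R_th and R_n = R_th.
Step 1 — V_th is the open-circuit voltage V_A - V_B (nothing connected across the terminals).
Nodal analysis, taking node 3 as the 0 V reference.
Source V1 fixes V_0 = 9 V.
KCL at each unknown node (sum of currents leaving = 0; resistances in Ω):
  Node 1: (V_1 - 9)/1200 + (V_1 - V_2)/47 + (V_1 - 0)/47 = 0
  Node 2: (V_2 - V_1)/47 + (V_2 - 0)/56 = 0
Collecting terms (coefficients in siemens):
  0.04339·V_1 - 0.02128·V_2 = 0.0075
  0.03913·V_2 - 0.02128·V_1 = 0
Determinant D = (0.04339)(0.03913) - (-0.02128)(-0.02128) = 0.001245
V_1 = [(0.0075)(0.03913) - (-0.02128)(0)]/D = 0.2357 V
V_2 = [(0.04339)(0) - (0.0075)(-0.02128)]/D = 0.1282 V
V_th = V_2 - V_3 = 0.1282 - 0 = 0.1282 V
Step 2 — R_th: zero the source — replace V1 by a short circuit (node 3 merges into node 0) — and find the resistance seen between A (node 2) and B (node 0).
Reduce the network between node 2 (A) and node 0 (B) by series/parallel combination:
  Rp1 = R1 ‖ R3 (parallel, both between nodes 0 and 1) = 1/(1/1200 + 1/47) = 45.23 Ω
  Rs1 = R2 + Rp1 (series, joined only at node 1) = 47 + 45.23 = 92.23 Ω
  Rp2 = R4 ‖ Rs1 (parallel, both between nodes 0 and 2) = 1/(1/56 + 1/92.23) = 34.84 Ω
R_th = 34.84 Ω
I_n = V_th/R_th = 0.1282/34.84 = 0.003678 A, and R_n = R_th = 34.84 Ω

Final answer: I_n = 0.003678 A, R_n = 34.84 Ω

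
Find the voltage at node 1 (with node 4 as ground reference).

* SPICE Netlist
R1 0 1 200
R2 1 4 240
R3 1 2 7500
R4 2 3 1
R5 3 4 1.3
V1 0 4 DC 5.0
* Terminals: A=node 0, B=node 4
Nodal analysis, taking node 4 as the 0 V reference.
Source V1 fixes V_0 = 5 V.
KCL at each unknown node (sum of currents leaving = 0; resistances in Ω):
  Node 1: (V_1 - 5)/200 + (V_1 - 0)/240 + (V_1 - V_2)/7500 = 0
  Node 2: (V_2 - V_1)/7500 + (V_2 - V_3)/1 = 0
  Node 3: (V_3 - V_2)/1 + (V_3 - 0)/1.3 = 0
Collecting terms (coefficients in siemens):
  0.0093·V_1 - 0.0001333·V_2 = 0.025
  1·V_2 - 0.0001333·V_1 - 1·V_3 = 0
  1.769·V_3 - 1·V_2 = 0
Solving these 3 simultaneous equations (Gaussian elimination) gives:
  V_1 = 2.688 V, V_2 = 0.0008241 V, V_3 = 0.0004658 V
The requested potential is V_1 = 2.688 V.

Final answer: V_1 = 2.688 V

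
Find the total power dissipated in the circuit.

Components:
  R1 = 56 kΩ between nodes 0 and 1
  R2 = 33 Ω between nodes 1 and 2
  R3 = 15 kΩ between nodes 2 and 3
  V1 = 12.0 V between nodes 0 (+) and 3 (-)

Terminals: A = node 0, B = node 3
Nodal analysis, taking node 3 as the 0 V reference.
Source V1 fixes V_0 = 12 V.
KCL at each unknown node (sum of currents leaving = 0; resistances in Ω):
  Node 1: (V_1 - 12)/56000 + (V_1 - V_2)/33 = 0
  Node 2: (V_2 - V_1)/33 + (V_2 - 0)/15000 = 0
Collecting terms (coefficients in siemens):
  0.03032·V_1 - 0.0303·V_2 = 0.0002143
  0.03037·V_2 - 0.0303·V_1 = 0
Determinant D = (0.03032)(0.03037) - (-0.0303)(-0.0303) = 0.000002563
V_1 = [(0.0002143)(0.03037) - (-0.0303)(0)]/D = 2.54 V
V_2 = [(0.03032)(0) - (0.0002143)(-0.0303)]/D = 2.534 V
Power in each resistor, P = (ΔV)²/R:
  P_R1 = (12 - 2.54)²/56000 = 0.001598 W
  P_R2 = (2.54 - 2.534)²/33 = 0.0000009418 W
  P_R3 = (2.534 - 0)²/15000 = 0.0004281 W
P_total = P_R1 + P_R2 + P_R3 = 0.002027 W

Final answer: 0.002027 W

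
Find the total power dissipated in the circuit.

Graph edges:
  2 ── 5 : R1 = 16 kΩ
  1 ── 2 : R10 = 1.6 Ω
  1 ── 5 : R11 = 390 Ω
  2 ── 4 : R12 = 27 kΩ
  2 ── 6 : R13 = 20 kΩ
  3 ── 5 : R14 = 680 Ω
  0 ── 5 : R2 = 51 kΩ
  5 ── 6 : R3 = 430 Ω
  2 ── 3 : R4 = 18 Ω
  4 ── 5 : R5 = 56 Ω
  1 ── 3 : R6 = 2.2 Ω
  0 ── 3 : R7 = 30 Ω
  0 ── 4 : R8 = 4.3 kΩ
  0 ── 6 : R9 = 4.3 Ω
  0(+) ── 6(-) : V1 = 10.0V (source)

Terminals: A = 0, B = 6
Nodal analysis, taking node 6 as the 0 V reference.
Source V1 fixes V_0 = 10 V.
KCL at each unknown node (sum of currents leaving = 0; resistances in Ω):
  Node 1: (V_1 - V_3)/2.2 + (V_1 - V_2)/1.6 + (V_1 - V_5)/390 = 0
  Node 2: (V_2 - V_5)/16000 + (V_2 - V_3)/18 + (V_2 - V_1)/1.6 + (V_2 - V_4)/27000 + (V_2 - 0)/20000 = 0
  Node 3: (V_3 - V_2)/18 + (V_3 - V_1)/2.2 + (V_3 - 10)/30 + (V_3 - V_5)/680 = 0
  Node 4: (V_4 - V_5)/56 + (V_4 - 10)/4300 + (V_4 - V_2)/27000 = 0
  Node 5: (V_5 - V_2)/16000 + (V_5 - 10)/51000 + (V_5 - 0)/430 + (V_5 - V_4)/56 + (V_5 - V_1)/390 + (V_5 - V_3)/680 = 0
Collecting terms (coefficients in siemens):
  1.082·V_1 - 0.625·V_2 - 0.4545·V_3 - 0.002564·V_5 = 0
  0.6807·V_2 - 0.625·V_1 - 0.05556·V_3 - 0.00003704·V_4 - 0.0000625·V_5 = 0
  0.5449·V_3 - 0.4545·V_1 - 0.05556·V_2 - 0.001471·V_5 = 0.3333
  0.01813·V_4 - 0.00003704·V_2 - 0.01786·V_5 = 0.002326
  0.0243·V_5 - 0.002564·V_1 - 0.0000625·V_2 - 0.001471·V_3 - 0.01786·V_4 = 0.0001961
Solving these 5 simultaneous equations (Gaussian elimination) gives:
  V_1 = 9.558 V, V_2 = 9.559 V, V_3 = 9.576 V, V_4 = 6.32 V
  V_5 = 6.265 V
Power in each resistor, P = (ΔV)²/R:
  P_R1 = (9.559 - 6.265)²/16000 = 0.000678 W
  P_R2 = (10 - 6.265)²/51000 = 0.0002735 W
  P_R3 = (6.265 - 0)²/430 = 0.09128 W
  P_R4 = (9.559 - 9.576)²/18 = 0.00001772 W
  P_R5 = (6.32 - 6.265)²/56 = 0.00005333 W
  P_R6 = (9.558 - 9.576)²/2.2 = 0.00015 W
  P_R7 = (10 - 9.576)²/30 = 0.00598 W
  P_R8 = (10 - 6.32)²/4300 = 0.00315 W
  P_R9 = (10 - 0)²/4.3 = 23.26 W
  P_R10 = (9.558 - 9.559)²/1.6 = 0.00000005689 W
  P_R11 = (9.558 - 6.265)²/390 = 0.02781 W
  P_R12 = (9.559 - 6.32)²/27000 = 0.0003886 W
  P_R13 = (9.559 - 0)²/20000 = 0.004568 W
  P_R14 = (9.576 - 6.265)²/680 = 0.01613 W
P_total = P_R1 + P_R2 + P_R3 + P_R4 + P_R5 + P_R6 + P_R7 + P_R8 + P_R9 + P_R10 + P_R11 + P_R12 + P_R13 + P_R14 = 23.41 W

Final answer: 23.41 W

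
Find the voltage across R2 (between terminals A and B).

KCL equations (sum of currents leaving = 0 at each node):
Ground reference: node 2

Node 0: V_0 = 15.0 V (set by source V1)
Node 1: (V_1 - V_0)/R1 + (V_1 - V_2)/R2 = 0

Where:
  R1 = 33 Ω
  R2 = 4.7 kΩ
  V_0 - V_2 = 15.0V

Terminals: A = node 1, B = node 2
R1 and R2 are in series across V1 (node 0 → node 1 → node 2), and the output A–B is taken across R2, so this is a voltage divider.
Series current: I = V1/(R1 + R2) = 15/(33 + 4700) = 15/4733 = 0.003169 A
V_R2 = I × R2 = V1 × R2/(R1 + R2) = 15 × 4700/4733 = 14.9 V

Final answer: 14.9 V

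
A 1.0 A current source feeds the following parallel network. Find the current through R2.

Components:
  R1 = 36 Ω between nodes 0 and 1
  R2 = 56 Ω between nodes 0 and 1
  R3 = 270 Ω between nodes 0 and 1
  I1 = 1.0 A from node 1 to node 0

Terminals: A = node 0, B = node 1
All resistors sit directly between nodes 0 and 1, so they are in parallel and share one voltage V; the full source current 1 A splits among them.
1/R_par = 1/36 + 1/56 + 1/270 = 0.04934 S  =>  R_par = 20.27 Ω
V = I × R_par = 1 × 20.27 = 20.27 V
I_R2 = V/R2 = 20.27/56 = 0.3619 A

Final answer: 0.3619 A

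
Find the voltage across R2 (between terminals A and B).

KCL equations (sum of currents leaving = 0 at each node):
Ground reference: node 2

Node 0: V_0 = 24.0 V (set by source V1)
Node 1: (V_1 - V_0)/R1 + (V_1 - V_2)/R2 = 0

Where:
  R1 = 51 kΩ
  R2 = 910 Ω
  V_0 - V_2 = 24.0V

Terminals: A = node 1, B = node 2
R1 and R2 are in series across V1 (node 0 → node 1 → node 2), and the output A–B is taken across R2, so this is a voltage divider.
Series current: I = V1/(R1 + R2) = 24/(51000 + 910) = 24/51910 = 0.0004623 A
V_R2 = I × R2 = V1 × R2/(R1 + R2) = 24 × 910/51910 = 0.4207 V

Final answer: 0.4207 V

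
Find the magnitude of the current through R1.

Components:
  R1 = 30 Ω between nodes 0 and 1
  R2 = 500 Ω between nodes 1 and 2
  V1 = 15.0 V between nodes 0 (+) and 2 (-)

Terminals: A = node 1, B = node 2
Nodal analysis, taking node 2 as the 0 V reference.
Source V1 fixes V_0 = 15 V.
KCL at each unknown node (sum of currents leaving = 0; resistances in Ω):
  Node 1: (V_1 - 15)/30 + (V_1 - 0)/500 = 0
Collecting terms: 0.03533 × V_1 = 0.5  =>  V_1 = 14.15 V
I_R1 = (V_0 - V_1)/R1 = (15 - 14.15)/30 = 0.0283 A
|I_R1| = 0.0283 A

Final answer: |I_R1| = 0.0283 A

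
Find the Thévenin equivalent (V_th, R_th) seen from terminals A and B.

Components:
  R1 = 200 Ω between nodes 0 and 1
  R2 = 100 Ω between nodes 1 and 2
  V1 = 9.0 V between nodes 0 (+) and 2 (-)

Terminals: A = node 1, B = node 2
Step 1 — V_th is the open-circuit voltage V_A - V_B (nothing connected across the terminals).
Nodal analysis, taking node 2 as the 0 V reference.
Source V1 fixes V_0 = 9 V.
KCL at each unknown node (sum of currents leaving = 0; resistances in Ω):
  Node 1: (V_1 - 9)/200 + (V_1 - 0)/100 = 0
Collecting terms: 0.015 × V_1 = 0.045  =>  V_1 = 3 V
V_th = V_1 - V_2 = 3 - 0 = 3 V
Step 2 — R_th: zero the source — replace V1 by a short circuit (node 2 merges into node 0) — and find the resistance seen between A (node 1) and B (node 0).
Reduce the network between node 1 (A) and node 0 (B) by series/parallel combination:
  Rp1 = R1 ‖ R2 (parallel, both between nodes 0 and 1) = 1/(1/200 + 1/100) = 66.67 Ω
R_th = 66.67 Ω

Final answer: V_th = 3 V, R_th = 66.67 Ω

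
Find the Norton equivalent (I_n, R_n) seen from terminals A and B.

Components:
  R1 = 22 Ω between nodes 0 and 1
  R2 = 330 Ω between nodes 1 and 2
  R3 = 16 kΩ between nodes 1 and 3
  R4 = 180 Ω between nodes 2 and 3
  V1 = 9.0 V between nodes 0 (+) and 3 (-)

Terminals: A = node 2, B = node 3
Find the Thévenin equivalent first; then I_n = V_th/R_th and R_n = R_th.
Step 1 — V_th is the open-circuit voltage V_A - V_B (nothing connected across the terminals).
Nodal analysis, taking node 3 as the 0 V reference.
Source V1 fixes V_0 = 9 V.
KCL at each unknown node (sum of currents leaving = 0; resistances in Ω):
  Node 1: (V_1 - 9)/22 + (V_1 - V_2)/330 + (V_1 - 0)/16000 = 0
  Node 2: (V_2 - V_1)/330 + (V_2 - 0)/180 = 0
Collecting terms (coefficients in siemens):
  0.04855·V_1 - 0.00303·V_2 = 0.4091
  0.008586·V_2 - 0.00303·V_1 = 0
Determinant D = (0.04855)(0.008586) - (-0.00303)(-0.00303) = 0.0004076
V_1 = [(0.4091)(0.008586) - (-0.00303)(0)]/D = 8.616 V
V_2 = [(0.04855)(0) - (0.4091)(-0.00303)]/D = 3.041 V
V_th = V_2 - V_3 = 3.041 - 0 = 3.041 V
Step 2 — R_th: zero the source — replace V1 by a short circuit (node 3 merges into node 0) — and find the resistance seen between A (node 2) and B (node 0).
Reduce the network between node 2 (A) and node 0 (B) by series/parallel combination:
  Rp1 = R1 ‖ R3 (parallel, both between nodes 0 and 1) = 1/(1/22 + 1/16000) = 21.97 Ω
  Rs1 = R2 + Rp1 (series, joined only at node 1) = 330 + 21.97 = 352 Ω
  Rp2 = R4 ‖ Rs1 (parallel, both between nodes 0 and 2) = 1/(1/180 + 1/352) = 119.1 Ω
R_th = 119.1 Ω
I_n = V_th/R_th = 3.041/119.1 = 0.02554 A, and R_n = R_th = 119.1 Ω

Final answer: I_n = 0.02554 A, R_n = 119.1 Ω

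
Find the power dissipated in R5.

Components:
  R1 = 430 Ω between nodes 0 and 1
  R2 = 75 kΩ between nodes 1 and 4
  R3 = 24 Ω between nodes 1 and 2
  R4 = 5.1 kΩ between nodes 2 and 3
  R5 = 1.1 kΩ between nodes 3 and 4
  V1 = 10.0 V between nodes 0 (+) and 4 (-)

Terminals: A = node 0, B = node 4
Nodal analysis, taking node 4 as the 0 V reference.
Source V1 fixes V_0 = 10 V.
KCL at each unknown node (sum of currents leaving = 0; resistances in Ω):
  Node 1: (V_1 - 10)/430 + (V_1 - 0)/75000 + (V_1 - V_2)/24 = 0
  Node 2: (V_2 - V_1)/24 + (V_2 - V_3)/5100 = 0
  Node 3: (V_3 - V_2)/5100 + (V_3 - 0)/1100 = 0
Collecting terms (coefficients in siemens):
  0.04401·V_1 - 0.04167·V_2 = 0.02326
  0.04186·V_2 - 0.04167·V_1 - 0.0001961·V_3 = 0
  0.001105·V_3 - 0.0001961·V_2 = 0
Solving these 3 simultaneous equations (Gaussian elimination) gives:
  V_1 = 9.304 V, V_2 = 9.268 V, V_3 = 1.644 V
I_R5 = (V_3 - V_4)/R5 = (1.644 - 0)/1100 = 0.001495 A
P_R5 = I_R5² × R5 = (0.001495)² × 1100 = 0.002458 W

Final answer: 0.002458 W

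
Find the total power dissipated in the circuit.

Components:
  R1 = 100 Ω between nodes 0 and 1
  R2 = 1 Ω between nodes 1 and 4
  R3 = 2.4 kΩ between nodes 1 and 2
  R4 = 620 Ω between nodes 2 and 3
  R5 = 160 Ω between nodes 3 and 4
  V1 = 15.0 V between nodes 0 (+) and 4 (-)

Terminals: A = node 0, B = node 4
Nodal analysis, taking node 4 as the 0 V reference.
Source V1 fixes V_0 = 15 V.
KCL at each unknown node (sum of currents leaving = 0; resistances in Ω):
  Node 1: (V_1 - 15)/100 + (V_1 - 0)/1 + (V_1 - V_2)/2400 = 0
  Node 2: (V_2 - V_1)/2400 + (V_2 - V_3)/620 = 0
  Node 3: (V_3 - V_2)/620 + (V_3 - 0)/160 = 0
Collecting terms (coefficients in siemens):
  1.01·V_1 - 0.0004167·V_2 = 0.15
  0.00203·V_2 - 0.0004167·V_1 - 0.001613·V_3 = 0
  0.007863·V_3 - 0.001613·V_2 = 0
Solving these 3 simultaneous equations (Gaussian elimination) gives:
  V_1 = 0.1485 V, V_2 = 0.03642 V, V_3 = 0.00747 V
Power in each resistor, P = (ΔV)²/R:
  P_R1 = (15 - 0.1485)²/100 = 2.206 W
  P_R2 = (0.1485 - 0)²/1 = 0.02204 W
  P_R3 = (0.1485 - 0.03642)²/2400 = 0.000005232 W
  P_R4 = (0.03642 - 0.00747)²/620 = 0.000001351 W
  P_R5 = (0.00747 - 0)²/160 = 0.0000003488 W
P_total = P_R1 + P_R2 + P_R3 + P_R4 + P_R5 = 2.228 W

Final answer: 2.228 W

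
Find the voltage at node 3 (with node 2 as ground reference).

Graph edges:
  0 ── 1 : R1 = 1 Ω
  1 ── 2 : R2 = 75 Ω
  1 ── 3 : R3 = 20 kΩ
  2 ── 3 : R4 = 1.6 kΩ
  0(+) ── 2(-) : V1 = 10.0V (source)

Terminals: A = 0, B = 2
Nodal analysis, taking node 2 as the 0 V reference.
Source V1 fixes V_0 = 10 V.
KCL at each unknown node (sum of currents leaving = 0; resistances in Ω):
  Node 1: (V_1 - 10)/1 + (V_1 - 0)/75 + (V_1 - V_3)/20000 = 0
  Node 3: (V_3 - V_1)/20000 + (V_3 - 0)/1600 = 0
Collecting terms (coefficients in siemens):
  1.013·V_1 - 0.00005·V_3 = 10
  0.000675·V_3 - 0.00005·V_1 = 0
Determinant D = (1.013)(0.000675) - (-0.00005)(-0.00005) = 0.000684
V_1 = [(10)(0.000675) - (-0.00005)(0)]/D = 9.868 V
V_3 = [(1.013)(0) - (10)(-0.00005)]/D = 0.731 V
The requested potential is V_3 = 0.731 V.

Final answer: V_3 = 0.731 V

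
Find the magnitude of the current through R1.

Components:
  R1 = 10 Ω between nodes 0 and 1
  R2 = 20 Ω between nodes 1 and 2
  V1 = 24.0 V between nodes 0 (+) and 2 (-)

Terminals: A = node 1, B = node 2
Nodal analysis, taking node 2 as the 0 V reference.
Source V1 fixes V_0 = 24 V.
KCL at each unknown node (sum of currents leaving = 0; resistances in Ω):
  Node 1: (V_1 - 24)/10 + (V_1 - 0)/20 = 0
Collecting terms: 0.15 × V_1 = 2.4  =>  V_1 = 16 V
I_R1 = (V_0 - V_1)/R1 = (24 - 16)/10 = 0.8 A
|I_R1| = 0.8 A

Final answer: |I_R1| = 0.8 A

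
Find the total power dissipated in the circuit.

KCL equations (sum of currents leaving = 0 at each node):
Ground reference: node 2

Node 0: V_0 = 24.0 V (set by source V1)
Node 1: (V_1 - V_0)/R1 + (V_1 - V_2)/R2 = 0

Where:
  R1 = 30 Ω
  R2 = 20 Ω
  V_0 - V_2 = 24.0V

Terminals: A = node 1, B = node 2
Nodal analysis, taking node 2 as the 0 V reference.
Source V1 fixes V_0 = 24 V.
KCL at each unknown node (sum of currents leaving = 0; resistances in Ω):
  Node 1: (V_1 - 24)/30 + (V_1 - 0)/20 = 0
Collecting terms: 0.08333 × V_1 = 0.8  =>  V_1 = 9.6 V
Power in each resistor, P = (ΔV)²/R:
  P_R1 = (24 - 9.6)²/30 = 6.912 W
  P_R2 = (9.6 - 0)²/20 = 4.608 W
P_total = P_R1 + P_R2 = 11.52 W

Final answer: 11.52 W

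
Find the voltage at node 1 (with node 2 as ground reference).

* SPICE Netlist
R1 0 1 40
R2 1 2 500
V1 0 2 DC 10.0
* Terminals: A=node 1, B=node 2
Nodal analysis, taking node 2 as the 0 V reference.
Source V1 fixes V_0 = 10 V.
KCL at each unknown node (sum of currents leaving = 0; resistances in Ω):
  Node 1: (V_1 - 10)/40 + (V_1 - 0)/500 = 0
Collecting terms: 0.027 × V_1 = 0.25  =>  V_1 = 9.259 V
The requested potential is V_1 = 9.259 V.

Final answer: V_1 = 9.259 V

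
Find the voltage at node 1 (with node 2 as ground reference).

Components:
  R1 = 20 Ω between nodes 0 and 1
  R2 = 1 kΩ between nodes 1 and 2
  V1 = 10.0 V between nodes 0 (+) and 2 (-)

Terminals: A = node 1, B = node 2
Nodal analysis, taking node 2 as the 0 V reference.
Source V1 fixes V_0 = 10 V.
KCL at each unknown node (sum of currents leaving = 0; resistances in Ω):
  Node 1: (V_1 - 10)/20 + (V_1 - 0)/1000 = 0
Collecting terms: 0.051 × V_1 = 0.5  =>  V_1 = 9.804 V
The requested potential is V_1 = 9.804 V.

Final answer: V_1 = 9.804 V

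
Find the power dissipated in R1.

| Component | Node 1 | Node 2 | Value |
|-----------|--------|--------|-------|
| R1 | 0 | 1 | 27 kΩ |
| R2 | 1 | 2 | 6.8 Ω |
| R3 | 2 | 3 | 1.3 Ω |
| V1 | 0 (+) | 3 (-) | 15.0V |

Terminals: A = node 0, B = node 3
Nodal analysis, taking node 3 as the 0 V reference.
Source V1 fixes V_0 = 15 V.
KCL at each unknown node (sum of currents leaving = 0; resistances in Ω):
  Node 1: (V_1 - 15)/27000 + (V_1 - V_2)/6.8 = 0
  Node 2: (V_2 - V_1)/6.8 + (V_2 - 0)/1.3 = 0
Collecting terms (coefficients in siemens):
  0.1471·V_1 - 0.1471·V_2 = 0.0005556
  0.9163·V_2 - 0.1471·V_1 = 0
Determinant D = (0.1471)(0.9163) - (-0.1471)(-0.1471) = 0.1132
V_1 = [(0.0005556)(0.9163) - (-0.1471)(0)]/D = 0.004499 V
V_2 = [(0.1471)(0) - (0.0005556)(-0.1471)]/D = 0.000722 V
I_R1 = (V_0 - V_1)/R1 = (15 - 0.004499)/27000 = 0.0005554 A
P_R1 = I_R1² × R1 = (0.0005554)² × 27000 = 0.008328 W

Final answer: 0.008328 W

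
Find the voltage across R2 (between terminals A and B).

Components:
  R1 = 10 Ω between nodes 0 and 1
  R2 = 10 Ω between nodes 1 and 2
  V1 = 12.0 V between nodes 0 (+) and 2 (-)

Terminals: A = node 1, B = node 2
R1 and R2 are in series across V1 (node 0 → node 1 → node 2), and the output A–B is taken across R2, so this is a voltage divider.
Series current: I = V1/(R1 + R2) = 12/(10 + 10) = 12/20 = 0.6 A
V_R2 = I × R2 = V1 × R2/(R1 + R2) = 12 × 10/20 = 6 V

Final answer: 6 V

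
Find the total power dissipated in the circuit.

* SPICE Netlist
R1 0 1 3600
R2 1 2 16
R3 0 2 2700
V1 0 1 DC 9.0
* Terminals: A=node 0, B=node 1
Nodal analysis, taking node 1 as the 0 V reference.
Source V1 fixes V_0 = 9 V.
KCL at each unknown node (sum of currents leaving = 0; resistances in Ω):
  Node 2: (V_2 - 0)/16 + (V_2 - 9)/2700 = 0
Collecting terms: 0.06287 × V_2 = 0.003333  =>  V_2 = 0.05302 V
Power in each resistor, P = (ΔV)²/R:
  P_R1 = (9 - 0)²/3600 = 0.0225 W
  P_R2 = (0 - 0.05302)²/16 = 0.0001757 W
  P_R3 = (9 - 0.05302)²/2700 = 0.02965 W
P_total = P_R1 + P_R2 + P_R3 = 0.05232 W

Final answer: 0.05232 W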